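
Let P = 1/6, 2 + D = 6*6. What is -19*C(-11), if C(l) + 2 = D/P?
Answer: -3838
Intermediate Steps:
D = 34 (D = -2 + 6*6 = -2 + 36 = 34)
P = 1/6 ≈ 0.16667
C(l) = 202 (C(l) = -2 + 34/(1/6) = -2 + 34*6 = -2 + 204 = 202)
-19*C(-11) = -19*202 = -3838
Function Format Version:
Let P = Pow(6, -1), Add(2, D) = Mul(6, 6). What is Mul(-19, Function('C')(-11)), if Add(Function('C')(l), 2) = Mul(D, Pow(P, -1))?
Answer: -3838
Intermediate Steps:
D = 34 (D = Add(-2, Mul(6, 6)) = Add(-2, 36) = 34)
P = Rational(1, 6) ≈ 0.16667
Function('C')(l) = 202 (Function('C')(l) = Add(-2, Mul(34, Pow(Rational(1, 6), -1))) = Add(-2, Mul(34, 6)) = Add(-2, 204) = 202)
Mul(-19, Function('C')(-11)) = Mul(-19, 202) = -3838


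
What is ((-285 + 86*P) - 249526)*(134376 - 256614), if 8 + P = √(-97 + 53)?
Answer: 30620496762 - 21024936*I*√11 ≈ 3.062e+10 - 6.9732e+7*I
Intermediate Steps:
P = -8 + 2*I*√11 (P = -8 + √(-97 + 53) = -8 + √(-44) = -8 + 2*I*√11 ≈ -8.0 + 6.6332*I)
((-285 + 86*P) - 249526)*(134376 - 256614) = ((-285 + 86*(-8 + 2*I*√11)) - 249526)*(134376 - 256614) = ((-285 + (-688 + 172*I*√11)) - 249526)*(-122238) = ((-973 + 172*I*√11) - 249526)*(-122238) = (-250499 + 172*I*√11)*(-122238) = 30620496762 - 21024936*I*√11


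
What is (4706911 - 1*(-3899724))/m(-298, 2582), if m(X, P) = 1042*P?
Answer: 8606635/2690444 ≈ 3.1990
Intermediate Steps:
(4706911 - 1*(-3899724))/m(-298, 2582) = (4706911 - 1*(-3899724))/((1042*2582)) = (4706911 + 3899724)/2690444 = 8606635*(1/2690444) = 8606635/2690444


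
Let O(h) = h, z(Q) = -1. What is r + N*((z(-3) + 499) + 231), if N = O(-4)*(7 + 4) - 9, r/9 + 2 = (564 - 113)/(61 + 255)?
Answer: -12210921/316 ≈ -38642.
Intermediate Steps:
r = -1629/316 (r = -18 + 9*((564 - 113)/(61 + 255)) = -18 + 9*(451/316) = -18 + 4059/316 = -1629/316 ≈ -5.1551)
N = -53 (N = -4*(7 + 4) - 9 = -4*11 - 9 = -44 - 9 = -53)
r + N*((z(-3) + 499) + 231) = -1629/316 - 53*((-1 + 499) + 231) = -1629/316 - 53*(498 + 231) = -1629/316 - 53*729 = -1629/316 - 38637 = -12210921/316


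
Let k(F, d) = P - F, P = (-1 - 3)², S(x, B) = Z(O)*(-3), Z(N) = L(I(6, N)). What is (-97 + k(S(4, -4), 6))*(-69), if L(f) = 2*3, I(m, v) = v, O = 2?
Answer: 4347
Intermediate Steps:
L(f) = 6
Z(N) = 6
S(x, B) = -18 (S(x, B) = 6*(-3) = -18)
P = 16 (P = (-4)² = 16)
k(F, d) = 16 - F
(-97 + k(S(4, -4), 6))*(-69) = (-97 + (16 - 1*(-18)))*(-69) = (-97 + (16 + 18))*(-69) = (-97 + 34)*(-69) = -63*(-69) = 4347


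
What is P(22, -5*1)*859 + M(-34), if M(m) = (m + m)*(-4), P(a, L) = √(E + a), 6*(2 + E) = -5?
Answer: 272 + 859*√690/6 ≈ 4032.7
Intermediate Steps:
E = -17/6 (E = -2 + (⅙)*(-5) = -2 - ⅚ = -17/6 ≈ -2.8333)
P(a, L) = √(-17/6 + a)
M(m) = -8*m (M(m) = (2*m)*(-4) = -8*m)
P(22, -5*1)*859 + M(-34) = (√(-102 + 36*22)/6)*859 - 8*(-34) = (√(-102 + 792)/6)*859 + 272 = (√690/6)*859 + 272 = 859*√690/6 + 272 = 272 + 859*√690/6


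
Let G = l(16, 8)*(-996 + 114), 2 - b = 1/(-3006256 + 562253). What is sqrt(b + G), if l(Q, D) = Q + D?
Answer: I*sqrt(126427706951970491)/2444003 ≈ 145.49*I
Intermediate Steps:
b = 4888007/2444003 (b = 2 - 1/(-3006256 + 562253) = 2 - 1/(-2444003) = 2 - 1*(-1/2444003) = 2 + 1/2444003 = 4888007/2444003 ≈ 2.0000)
l(Q, D) = D + Q
G = -21168 (G = (8 + 16)*(-996 + 114) = 24*(-882) = -21168)
sqrt(b + G) = sqrt(4888007/2444003 - 21168) = sqrt(-51729767497/2444003) = I*sqrt(126427706951970491)/2444003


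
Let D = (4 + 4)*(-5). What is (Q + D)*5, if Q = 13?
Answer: -135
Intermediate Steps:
D = -40 (D = 8*(-5) = -40)
(Q + D)*5 = (13 - 40)*5 = -27*5 = -135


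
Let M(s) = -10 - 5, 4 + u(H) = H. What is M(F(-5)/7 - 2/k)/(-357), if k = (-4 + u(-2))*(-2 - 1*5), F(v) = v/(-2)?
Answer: 5/119 ≈ 0.042017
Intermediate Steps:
F(v) = -v/2 (F(v) = v*(-½) = -v/2)
u(H) = -4 + H
k = 70 (k = (-4 + (-4 - 2))*(-2 - 1*5) = (-4 - 6)*(-2 - 5) = -10*(-7) = 70)
M(s) = -15
M(F(-5)/7 - 2/k)/(-357) = -15/(-357) = -15*(-1/357) = 5/119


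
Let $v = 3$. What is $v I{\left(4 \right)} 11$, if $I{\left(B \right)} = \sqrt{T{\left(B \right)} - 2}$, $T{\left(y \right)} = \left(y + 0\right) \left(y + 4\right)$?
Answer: $33 \sqrt{30} \approx 180.75$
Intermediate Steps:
$T{\left(y \right)} = y \left(4 + y\right)$
$I{\left(B \right)} = \sqrt{-2 + B \left(4 + B\right)}$ ($I{\left(B \right)} = \sqrt{B \left(4 + B\right) - 2} = \sqrt{-2 + B \left(4 + B\right)}$)
$v I{\left(4 \right)} 11 = 3 \sqrt{-2 + 4 \left(4 + 4\right)} 11 = 3 \sqrt{-2 + 4 \cdot 8} \cdot 11 = 3 \sqrt{-2 + 32} \cdot 11 = 3 \sqrt{30} \cdot 11 = 33 \sqrt{30}$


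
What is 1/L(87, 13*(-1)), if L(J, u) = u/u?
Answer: 1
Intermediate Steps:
L(J, u) = 1
1/L(87, 13*(-1)) = 1/1 = 1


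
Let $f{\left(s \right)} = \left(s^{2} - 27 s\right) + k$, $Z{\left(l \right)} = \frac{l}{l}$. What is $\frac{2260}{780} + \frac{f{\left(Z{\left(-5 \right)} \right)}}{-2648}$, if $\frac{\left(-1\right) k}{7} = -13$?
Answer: $\frac{296689}{103272} \approx 2.8729$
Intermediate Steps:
$k = 91$ ($k = \left(-7\right) \left(-13\right) = 91$)
$Z{\left(l \right)} = 1$
$f{\left(s \right)} = 91 + s^{2} - 27 s$ ($f{\left(s \right)} = \left(s^{2} - 27 s\right) + 91 = 91 + s^{2} - 27 s$)
$\frac{2260}{780} + \frac{f{\left(Z{\left(-5 \right)} \right)}}{-2648} = \frac{2260}{780} + \frac{91 + 1^{2} - 27}{-2648} = 2260 \cdot \frac{1}{780} + \left(91 + 1 - 27\right) \left(- \frac{1}{2648}\right) = \frac{113}{39} + 65 \left(- \frac{1}{2648}\right) = \frac{113}{39} - \frac{65}{2648} = \frac{296689}{103272}$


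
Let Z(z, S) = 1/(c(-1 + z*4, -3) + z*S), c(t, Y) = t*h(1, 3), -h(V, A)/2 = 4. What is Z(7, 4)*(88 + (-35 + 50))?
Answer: -103/188 ≈ -0.54787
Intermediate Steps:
h(V, A) = -8 (h(V, A) = -2*4 = -8)
c(t, Y) = -8*t (c(t, Y) = t*(-8) = -8*t)
Z(z, S) = 1/(8 - 32*z + S*z) (Z(z, S) = 1/(-8*(-1 + z*4) + z*S) = 1/(-8*(-1 + 4*z) + S*z) = 1/((8 - 32*z) + S*z) = 1/(8 - 32*z + S*z))
Z(7, 4)*(88 + (-35 + 50)) = (88 + (-35 + 50))/(8 - 32*7 + 4*7) = (88 + 15)/(8 - 224 + 28) = 103/(-188) = -1/188*103 = -103/188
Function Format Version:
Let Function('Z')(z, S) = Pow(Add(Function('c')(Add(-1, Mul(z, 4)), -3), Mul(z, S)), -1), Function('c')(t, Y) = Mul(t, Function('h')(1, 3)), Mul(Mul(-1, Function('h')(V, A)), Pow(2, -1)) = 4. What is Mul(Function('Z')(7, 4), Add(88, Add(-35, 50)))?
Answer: Rational(-103, 188) ≈ -0.54787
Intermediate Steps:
Function('h')(V, A) = -8 (Function('h')(V, A) = Mul(-2, 4) = -8)
Function('c')(t, Y) = Mul(-8, t) (Function('c')(t, Y) = Mul(t, -8) = Mul(-8, t))
Function('Z')(z, S) = Pow(Add(8, Mul(-32, z), Mul(S, z)), -1) (Function('Z')(z, S) = Pow(Add(Mul(-8, Add(-1, Mul(z, 4))), Mul(z, S)), -1) = Pow(Add(Mul(-8, Add(-1, Mul(4, z))), Mul(S, z)), -1) = Pow(Add(Add(8, Mul(-32, z)), Mul(S, z)), -1) = Pow(Add(8, Mul(-32, z), Mul(S, z)), -1))
Mul(Function('Z')(7, 4), Add(88, Add(-35, 50))) = Mul(Pow(Add(8, Mul(-32, 7), Mul(4, 7)), -1), Add(88, Add(-35, 50))) = Mul(Pow(Add(8, -224, 28), -1), Add(88, 15)) = Mul(Pow(-188, -1), 103) = Mul(Rational(-1, 188), 103) = Rational(-103, 188)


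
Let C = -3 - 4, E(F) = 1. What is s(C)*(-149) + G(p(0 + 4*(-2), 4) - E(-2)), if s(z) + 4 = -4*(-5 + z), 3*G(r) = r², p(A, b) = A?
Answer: -6529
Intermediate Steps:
C = -7
G(r) = r²/3
s(z) = 16 - 4*z (s(z) = -4 - 4*(-5 + z) = -4 + (20 - 4*z) = 16 - 4*z)
s(C)*(-149) + G(p(0 + 4*(-2), 4) - E(-2)) = (16 - 4*(-7))*(-149) + ((0 + 4*(-2)) - 1*1)²/3 = (16 + 28)*(-149) + ((0 - 8) - 1)²/3 = 44*(-149) + (-8 - 1)²/3 = -6556 + (⅓)*(-9)² = -6556 + (⅓)*81 = -6556 + 27 = -6529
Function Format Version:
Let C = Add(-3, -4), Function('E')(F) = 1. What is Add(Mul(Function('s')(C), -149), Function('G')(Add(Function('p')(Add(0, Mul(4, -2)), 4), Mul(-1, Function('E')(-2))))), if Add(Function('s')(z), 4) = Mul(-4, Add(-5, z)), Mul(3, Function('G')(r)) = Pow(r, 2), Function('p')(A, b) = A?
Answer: -6529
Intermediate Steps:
C = -7
Function('G')(r) = Mul(Rational(1, 3), Pow(r, 2))
Function('s')(z) = Add(16, Mul(-4, z)) (Function('s')(z) = Add(-4, Mul(-4, Add(-5, z))) = Add(-4, Add(20, Mul(-4, z))) = Add(16, Mul(-4, z)))
Add(Mul(Function('s')(C), -149), Function('G')(Add(Function('p')(Add(0, Mul(4, -2)), 4), Mul(-1, Function('E')(-2))))) = Add(Mul(Add(16, Mul(-4, -7)), -149), Mul(Rational(1, 3), Pow(Add(Add(0, Mul(4, -2)), Mul(-1, 1)), 2))) = Add(Mul(Add(16, 28), -149), Mul(Rational(1, 3), Pow(Add(Add(0, -8), -1), 2))) = Add(Mul(44, -149), Mul(Rational(1, 3), Pow(Add(-8, -1), 2))) = Add(-6556, Mul(Rational(1, 3), Pow(-9, 2))) = Add(-6556, Mul(Rational(1, 3), 81)) = Add(-6556, 27) = -6529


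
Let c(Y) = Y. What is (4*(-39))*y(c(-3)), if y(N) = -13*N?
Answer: -6084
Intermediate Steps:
(4*(-39))*y(c(-3)) = (4*(-39))*(-13*(-3)) = -156*39 = -6084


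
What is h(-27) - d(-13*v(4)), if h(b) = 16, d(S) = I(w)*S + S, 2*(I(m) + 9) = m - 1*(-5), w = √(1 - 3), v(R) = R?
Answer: -270 + 26*I*√2 ≈ -270.0 + 36.77*I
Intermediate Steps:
w = I*√2 (w = √(-2) = I*√2 ≈ 1.4142*I)
I(m) = -13/2 + m/2 (I(m) = -9 + (m - 1*(-5))/2 = -9 + (m + 5)/2 = -9 + (5 + m)/2 = -9 + (5/2 + m/2) = -13/2 + m/2)
d(S) = S + S*(-13/2 + I*√2/2) (d(S) = (-13/2 + (I*√2)/2)*S + S = (-13/2 + I*√2/2)*S + S = S*(-13/2 + I*√2/2) + S = S + S*(-13/2 + I*√2/2))
h(-27) - d(-13*v(4)) = 16 - (-13*4)*(-11 + I*√2)/2 = 16 - (-52)*(-11 + I*√2)/2 = 16 - (286 - 26*I*√2) = 16 + (-286 + 26*I*√2) = -270 + 26*I*√2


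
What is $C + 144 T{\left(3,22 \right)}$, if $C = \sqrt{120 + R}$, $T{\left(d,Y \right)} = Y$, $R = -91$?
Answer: $3168 + \sqrt{29} \approx 3173.4$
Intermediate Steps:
$C = \sqrt{29}$ ($C = \sqrt{120 - 91} = \sqrt{29} \approx 5.3852$)
$C + 144 T{\left(3,22 \right)} = \sqrt{29} + 144 \cdot 22 = \sqrt{29} + 3168 = 3168 + \sqrt{29}$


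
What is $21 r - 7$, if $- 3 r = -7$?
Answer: $42$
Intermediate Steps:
$r = \frac{7}{3}$ ($r = \left(- \frac{1}{3}\right) \left(-7\right) = \frac{7}{3} \approx 2.3333$)
$21 r - 7 = 21 \cdot \frac{7}{3} - 7 = 49 - 7 = 42$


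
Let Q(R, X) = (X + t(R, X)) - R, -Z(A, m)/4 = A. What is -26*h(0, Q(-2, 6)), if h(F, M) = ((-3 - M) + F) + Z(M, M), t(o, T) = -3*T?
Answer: -1222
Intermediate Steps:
Z(A, m) = -4*A
Q(R, X) = -R - 2*X (Q(R, X) = (X - 3*X) - R = -2*X - R = -R - 2*X)
h(F, M) = -3 + F - 5*M (h(F, M) = ((-3 - M) + F) - 4*M = (-3 + F - M) - 4*M = -3 + F - 5*M)
-26*h(0, Q(-2, 6)) = -26*(-3 + 0 - 5*(-1*(-2) - 2*6)) = -26*(-3 + 0 - 5*(2 - 12)) = -26*(-3 + 0 - 5*(-10)) = -26*(-3 + 0 + 50) = -26*47 = -1222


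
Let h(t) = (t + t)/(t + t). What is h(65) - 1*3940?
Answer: -3939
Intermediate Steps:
h(t) = 1 (h(t) = (2*t)/((2*t)) = (2*t)*(1/(2*t)) = 1)
h(65) - 1*3940 = 1 - 1*3940 = 1 - 3940 = -3939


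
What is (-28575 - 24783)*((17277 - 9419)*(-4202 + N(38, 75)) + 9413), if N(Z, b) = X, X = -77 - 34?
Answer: 1807883279478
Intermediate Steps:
X = -111
N(Z, b) = -111
(-28575 - 24783)*((17277 - 9419)*(-4202 + N(38, 75)) + 9413) = (-28575 - 24783)*((17277 - 9419)*(-4202 - 111) + 9413) = -53358*(7858*(-4313) + 9413) = -53358*(-33891554 + 9413) = -53358*(-33882141) = 1807883279478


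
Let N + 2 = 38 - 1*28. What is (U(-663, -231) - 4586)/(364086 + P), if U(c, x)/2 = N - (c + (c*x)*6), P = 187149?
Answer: -368216/110247 ≈ -3.3399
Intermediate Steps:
N = 8 (N = -2 + (38 - 1*28) = -2 + (38 - 28) = -2 + 10 = 8)
U(c, x) = 16 - 2*c - 12*c*x (U(c, x) = 2*(8 - (c + (c*x)*6)) = 2*(8 - (c + 6*c*x)) = 2*(8 + (-c - 6*c*x)) = 2*(8 - c - 6*c*x) = 16 - 2*c - 12*c*x)
(U(-663, -231) - 4586)/(364086 + P) = ((16 - 2*(-663) - 12*(-663)*(-231)) - 4586)/(364086 + 187149) = ((16 + 1326 - 1837836) - 4586)/551235 = (-1836494 - 4586)*(1/551235) = -1841080*1/551235 = -368216/110247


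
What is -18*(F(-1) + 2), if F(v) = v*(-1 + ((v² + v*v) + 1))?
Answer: 0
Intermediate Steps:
F(v) = 2*v³ (F(v) = v*(-1 + ((v² + v²) + 1)) = v*(-1 + (2*v² + 1)) = v*(-1 + (1 + 2*v²)) = v*(2*v²) = 2*v³)
-18*(F(-1) + 2) = -18*(2*(-1)³ + 2) = -18*(2*(-1) + 2) = -18*(-2 + 2) = -18*0 = 0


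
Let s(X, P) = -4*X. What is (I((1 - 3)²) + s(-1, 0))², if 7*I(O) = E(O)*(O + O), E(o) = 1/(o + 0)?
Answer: 900/49 ≈ 18.367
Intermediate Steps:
E(o) = 1/o
I(O) = 2/7 (I(O) = ((O + O)/O)/7 = ((2*O)/O)/7 = (⅐)*2 = 2/7)
(I((1 - 3)²) + s(-1, 0))² = (2/7 - 4*(-1))² = (2/7 + 4)² = (30/7)² = 900/49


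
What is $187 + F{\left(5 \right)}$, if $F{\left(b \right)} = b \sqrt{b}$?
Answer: $187 + 5 \sqrt{5} \approx 198.18$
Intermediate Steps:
$F{\left(b \right)} = b^{\frac{3}{2}}$
$187 + F{\left(5 \right)} = 187 + 5^{\frac{3}{2}} = 187 + 5 \sqrt{5}$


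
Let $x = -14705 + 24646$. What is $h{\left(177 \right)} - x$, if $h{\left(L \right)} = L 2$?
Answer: $-9587$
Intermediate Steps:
$h{\left(L \right)} = 2 L$
$x = 9941$
$h{\left(177 \right)} - x = 2 \cdot 177 - 9941 = 354 - 9941 = -9587$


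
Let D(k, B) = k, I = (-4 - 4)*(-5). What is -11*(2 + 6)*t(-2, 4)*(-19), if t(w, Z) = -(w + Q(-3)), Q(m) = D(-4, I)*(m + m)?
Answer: -36784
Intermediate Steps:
I = 40 (I = -8*(-5) = 40)
Q(m) = -8*m (Q(m) = -4*(m + m) = -8*m)
t(w, Z) = -24 - w (t(w, Z) = -(w - 8*(-3)) = -(w + 24) = -(24 + w) = -24 - w)
-11*(2 + 6)*t(-2, 4)*(-19) = -11*(2 + 6)*(-24 - 1*(-2))*(-19) = -88*(-24 + 2)*(-19) = -88*(-22)*(-19) = -11*(-176)*(-19) = 1936*(-19) = -36784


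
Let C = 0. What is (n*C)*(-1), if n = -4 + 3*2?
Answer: 0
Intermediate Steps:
n = 2 (n = -4 + 6 = 2)
(n*C)*(-1) = (2*0)*(-1) = 0*(-1) = 0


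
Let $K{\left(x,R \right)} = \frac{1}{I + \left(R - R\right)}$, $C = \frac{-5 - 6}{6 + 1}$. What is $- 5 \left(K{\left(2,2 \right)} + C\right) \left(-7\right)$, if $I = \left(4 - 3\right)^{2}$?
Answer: $-20$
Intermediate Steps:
$I = 1$ ($I = 1^{2} = 1$)
$C = - \frac{11}{7} \approx -1.5714$
$K{\left(x,R \right)} = 1$ ($K{\left(x,R \right)} = \frac{1}{1 + \left(R - R\right)} = \frac{1}{1 + 0} = 1^{-1} = 1$)
$- 5 \left(K{\left(2,2 \right)} + C\right) \left(-7\right) = - 5 \left(1 - \frac{11}{7}\right) \left(-7\right) = - 5 \left(\left(- \frac{4}{7}\right) \left(-7\right)\right) = \left(-5\right) 4 = -20$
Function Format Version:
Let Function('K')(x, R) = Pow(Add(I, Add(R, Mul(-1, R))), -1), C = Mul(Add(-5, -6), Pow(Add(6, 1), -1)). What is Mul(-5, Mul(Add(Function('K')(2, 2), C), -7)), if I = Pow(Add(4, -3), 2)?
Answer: -20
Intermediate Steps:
I = 1 (I = Pow(1, 2) = 1)
C = Rational(-11, 7) (C = Mul(-11, Pow(7, -1)) = Mul(-11, Rational(1, 7)) = Rational(-11, 7) ≈ -1.5714)
Function('K')(x, R) = 1 (Function('K')(x, R) = Pow(Add(1, Add(R, Mul(-1, R))), -1) = Pow(Add(1, 0), -1) = Pow(1, -1) = 1)
Mul(-5, Mul(Add(Function('K')(2, 2), C), -7)) = Mul(-5, Mul(Add(1, Rational(-11, 7)), -7)) = Mul(-5, Mul(Rational(-4, 7), -7)) = Mul(-5, 4) = -20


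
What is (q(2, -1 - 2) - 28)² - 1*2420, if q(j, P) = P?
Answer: -1459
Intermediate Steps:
(q(2, -1 - 2) - 28)² - 1*2420 = ((-1 - 2) - 28)² - 1*2420 = (-3 - 28)² - 2420 = (-31)² - 2420 = 961 - 2420 = -1459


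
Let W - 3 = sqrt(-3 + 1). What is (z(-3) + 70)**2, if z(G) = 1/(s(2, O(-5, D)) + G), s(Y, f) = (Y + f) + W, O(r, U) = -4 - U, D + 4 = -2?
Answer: (-69161*I + 39340*sqrt(2))/(2*(-7*I + 4*sqrt(2))) ≈ 4931.2 - 11.034*I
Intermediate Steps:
D = -6 (D = -4 - 2 = -6)
W = 3 + I*sqrt(2) (W = 3 + sqrt(-3 + 1) = 3 + sqrt(-2) = 3 + I*sqrt(2) ≈ 3.0 + 1.4142*I)
s(Y, f) = 3 + Y + f + I*sqrt(2) (s(Y, f) = (Y + f) + (3 + I*sqrt(2)) = 3 + Y + f + I*sqrt(2))
z(G) = 1/(7 + G + I*sqrt(2)) (z(G) = 1/((3 + 2 + (-4 - 1*(-6)) + I*sqrt(2)) + G) = 1/((3 + 2 + (-4 + 6) + I*sqrt(2)) + G) = 1/((3 + 2 + 2 + I*sqrt(2)) + G) = 1/((7 + I*sqrt(2)) + G) = 1/(7 + G + I*sqrt(2)))
(z(-3) + 70)**2 = (1/(7 - 3 + I*sqrt(2)) + 70)**2 = (1/(4 + I*sqrt(2)) + 70)**2 = (70 + 1/(4 + I*sqrt(2)))**2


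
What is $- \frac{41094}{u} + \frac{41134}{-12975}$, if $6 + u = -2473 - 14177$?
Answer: $- \frac{25322209}{36018600} \approx -0.70303$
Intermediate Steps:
$u = -16656$ ($u = -6 - 16650 = -16656$)
$- \frac{41094}{u} + \frac{41134}{-12975} = - \frac{41094}{-16656} + \frac{41134}{-12975} = \left(-41094\right) \left(- \frac{1}{16656}\right) + 41134 \left(- \frac{1}{12975}\right) = \frac{6849}{2776} - \frac{41134}{12975} = - \frac{25322209}{36018600}$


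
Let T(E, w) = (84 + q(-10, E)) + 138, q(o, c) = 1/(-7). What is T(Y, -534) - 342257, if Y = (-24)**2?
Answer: -2394246/7 ≈ -3.4204e+5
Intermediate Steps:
q(o, c) = -1/7
Y = 576
T(E, w) = 1553/7 (T(E, w) = (84 - 1/7) + 138 = 587/7 + 138 = 1553/7)
T(Y, -534) - 342257 = 1553/7 - 342257 = -2394246/7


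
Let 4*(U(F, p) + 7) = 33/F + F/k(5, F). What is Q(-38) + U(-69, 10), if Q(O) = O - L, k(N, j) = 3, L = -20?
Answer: -710/23 ≈ -30.870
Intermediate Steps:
Q(O) = 20 + O (Q(O) = O - 1*(-20) = O + 20 = 20 + O)
U(F, p) = -7 + F/12 + 33/(4*F) (U(F, p) = -7 + (33/F + F/3)/4 = -7 + (F/12 + 33/(4*F)) = -7 + F/12 + 33/(4*F))
Q(-38) + U(-69, 10) = (20 - 38) + (1/12)*(99 - 69*(-84 - 69))/(-69) = -18 + (1/12)*(-1/69)*(99 - 69*(-153)) = -18 + (1/12)*(-1/69)*(99 + 10557) = -18 + (1/12)*(-1/69)*10656 = -18 - 296/23 = -710/23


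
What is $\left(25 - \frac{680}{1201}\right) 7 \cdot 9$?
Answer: $\frac{1848735}{1201} \approx 1539.3$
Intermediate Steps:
$\left(25 - \frac{680}{1201}\right) 7 \cdot 9 = \left(25 - \frac{680}{1201}\right) 63 = \frac{29345}{1201} \cdot 63 = \frac{1848735}{1201}$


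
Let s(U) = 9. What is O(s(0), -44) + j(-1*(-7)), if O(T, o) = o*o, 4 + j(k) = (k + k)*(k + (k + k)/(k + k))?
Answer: 2044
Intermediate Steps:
j(k) = -4 + 2*k*(1 + k) (j(k) = -4 + (k + k)*(k + (k + k)/(k + k)) = -4 + (2*k)*(k + (2*k)/((2*k))) = -4 + (2*k)*(k + (2*k)*(1/(2*k))) = -4 + (2*k)*(k + 1) = -4 + (2*k)*(1 + k) = -4 + 2*k*(1 + k))
O(T, o) = o**2
O(s(0), -44) + j(-1*(-7)) = (-44)**2 + (-4 + 2*(-1*(-7)) + 2*(-1*(-7))**2) = 1936 + (-4 + 2*7 + 2*7**2) = 1936 + (-4 + 14 + 2*49) = 1936 + (-4 + 14 + 98) = 1936 + 108 = 2044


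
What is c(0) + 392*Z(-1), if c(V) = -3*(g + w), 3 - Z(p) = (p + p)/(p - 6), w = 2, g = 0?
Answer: 1058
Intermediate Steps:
Z(p) = 3 - 2*p/(-6 + p) (Z(p) = 3 - (p + p)/(p - 6) = 3 - 2*p/(-6 + p))
c(V) = -6 (c(V) = -3*(0 + 2) = -3*2 = -6)
c(0) + 392*Z(-1) = -6 + 392*((-18 - 1)/(-6 - 1)) = -6 + 392*(-19/(-7)) = -6 + 392*(-1/7*(-19)) = -6 + 392*(19/7) = -6 + 1064 = 1058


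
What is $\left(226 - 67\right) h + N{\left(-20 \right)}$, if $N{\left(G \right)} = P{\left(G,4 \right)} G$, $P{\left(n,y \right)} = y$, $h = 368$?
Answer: $58432$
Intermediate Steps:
$N{\left(G \right)} = 4 G$
$\left(226 - 67\right) h + N{\left(-20 \right)} = \left(226 - 67\right) 368 + 4 \left(-20\right) = 159 \cdot 368 - 80 = 58512 - 80 = 58432$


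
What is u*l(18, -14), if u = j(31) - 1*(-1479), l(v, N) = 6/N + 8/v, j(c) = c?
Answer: 1510/63 ≈ 23.968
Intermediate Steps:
u = 1510 (u = 31 - 1*(-1479) = 31 + 1479 = 1510)
u*l(18, -14) = 1510*(6/(-14) + 8/18) = 1510*(6*(-1/14) + 8*(1/18)) = 1510*(-3/7 + 4/9) = 1510*(1/63) = 1510/63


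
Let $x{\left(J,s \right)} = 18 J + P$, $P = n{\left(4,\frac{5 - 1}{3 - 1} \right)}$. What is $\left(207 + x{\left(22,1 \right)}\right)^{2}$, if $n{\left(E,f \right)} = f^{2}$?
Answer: $368449$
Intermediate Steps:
$P = 4$ ($P = \left(\frac{5 - 1}{3 - 1}\right)^{2} = \left(\frac{4}{2}\right)^{2} = \left(4 \cdot \frac{1}{2}\right)^{2} = 2^{2} = 4$)
$x{\left(J,s \right)} = 4 + 18 J$ ($x{\left(J,s \right)} = 18 J + 4 = 4 + 18 J$)
$\left(207 + x{\left(22,1 \right)}\right)^{2} = \left(207 + \left(4 + 18 \cdot 22\right)\right)^{2} = \left(207 + \left(4 + 396\right)\right)^{2} = \left(207 + 400\right)^{2} = 607^{2} = 368449$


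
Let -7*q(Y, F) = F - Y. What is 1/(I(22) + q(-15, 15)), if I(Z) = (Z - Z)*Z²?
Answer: -7/30 ≈ -0.23333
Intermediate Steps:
I(Z) = 0 (I(Z) = 0*Z² = 0)
q(Y, F) = -F/7 + Y/7 (q(Y, F) = -(F - Y)/7 = -F/7 + Y/7)
1/(I(22) + q(-15, 15)) = 1/(0 + (-⅐*15 + (⅐)*(-15))) = 1/(0 + (-15/7 - 15/7)) = 1/(0 - 30/7) = 1/(-30/7) = -7/30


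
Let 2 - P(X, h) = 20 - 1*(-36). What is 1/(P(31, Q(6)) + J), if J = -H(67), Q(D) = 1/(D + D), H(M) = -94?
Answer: 1/40 ≈ 0.025000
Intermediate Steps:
Q(D) = 1/(2*D)
P(X, h) = -54 (P(X, h) = 2 - (20 - 1*(-36)) = 2 - (20 + 36) = 2 - 1*56 = 2 - 56 = -54)
J = 94 (J = -1*(-94) = 94)
1/(P(31, Q(6)) + J) = 1/(-54 + 94) = 1/40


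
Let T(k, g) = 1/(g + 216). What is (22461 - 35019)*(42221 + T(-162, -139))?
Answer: -5832326292/11 ≈ -5.3021e+8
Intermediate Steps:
T(k, g) = 1/(216 + g)
(22461 - 35019)*(42221 + T(-162, -139)) = (22461 - 35019)*(42221 + 1/(216 - 139)) = -12558*(42221 + 1/77) = -12558*3251018/77 = -5832326292/11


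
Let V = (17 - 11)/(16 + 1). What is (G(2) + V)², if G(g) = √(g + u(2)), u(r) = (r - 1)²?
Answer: 903/289 + 12*√3/17 ≈ 4.3472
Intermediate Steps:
V = 6/17 ≈ 0.35294
u(r) = (-1 + r)²
G(g) = √(1 + g) (G(g) = √(g + (-1 + 2)²) = √(g + 1²) = √(g + 1) = √(1 + g))
(G(2) + V)² = (√(1 + 2) + 6/17)² = (√3 + 6/17)² = (6/17 + √3)²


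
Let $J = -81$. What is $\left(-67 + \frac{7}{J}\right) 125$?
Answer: $- \frac{679250}{81} \approx -8385.8$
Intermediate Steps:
$\left(-67 + \frac{7}{J}\right) 125 = \left(-67 + \frac{7}{-81}\right) 125 = \left(-67 + 7 \left(- \frac{1}{81}\right)\right) 125 = \left(-67 - \frac{7}{81}\right) 125 = \left(- \frac{5434}{81}\right) 125 = - \frac{679250}{81}$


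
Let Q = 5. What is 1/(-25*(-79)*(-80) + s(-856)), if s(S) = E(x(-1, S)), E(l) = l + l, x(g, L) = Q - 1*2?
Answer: -1/157994 ≈ -6.3294e-6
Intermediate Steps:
x(g, L) = 3 (x(g, L) = 5 - 1*2 = 5 - 2 = 3)
E(l) = 2*l
s(S) = 6 (s(S) = 2*3 = 6)
1/(-25*(-79)*(-80) + s(-856)) = 1/(-25*(-79)*(-80) + 6) = 1/(1975*(-80) + 6) = 1/(-158000 + 6) = 1/(-157994) = -1/157994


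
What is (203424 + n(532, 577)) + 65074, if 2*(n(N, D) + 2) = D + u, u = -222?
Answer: 537347/2 ≈ 2.6867e+5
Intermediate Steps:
n(N, D) = -113 + D/2 (n(N, D) = -2 + (D - 222)/2 = -2 + (-222 + D)/2 = -2 + (-111 + D/2) = -113 + D/2)
(203424 + n(532, 577)) + 65074 = (203424 + (-113 + (½)*577)) + 65074 = (203424 + (-113 + 577/2)) + 65074 = (203424 + 351/2) + 65074 = 407199/2 + 65074 = 537347/2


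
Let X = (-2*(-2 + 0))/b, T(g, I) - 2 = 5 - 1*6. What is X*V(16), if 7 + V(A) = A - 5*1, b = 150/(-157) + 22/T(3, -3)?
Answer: 314/413 ≈ 0.76029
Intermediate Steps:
T(g, I) = 1 (T(g, I) = 2 + (5 - 1*6) = 2 + (5 - 6) = 2 - 1 = 1)
b = 3304/157 (b = 150/(-157) + 22/1 = 150*(-1/157) + 22*1 = -150/157 + 22 = 3304/157 ≈ 21.045)
V(A) = -12 + A (V(A) = -7 + (A - 5*1) = -7 + (A - 5) = -7 + (-5 + A) = -12 + A)
X = 157/826 (X = (-2*(-2 + 0))/(3304/157) = -2*(-2)*(157/3304) = 4*(157/3304) = 157/826 ≈ 0.19007)
X*V(16) = 157*(-12 + 16)/826 = (157/826)*4 = 314/413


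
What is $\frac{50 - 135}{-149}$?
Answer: $\frac{85}{149} \approx 0.57047$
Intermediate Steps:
$\frac{50 - 135}{-149} = \left(-85\right) \left(- \frac{1}{149}\right) = \frac{85}{149}$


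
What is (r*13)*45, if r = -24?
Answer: -14040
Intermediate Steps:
(r*13)*45 = -24*13*45 = -312*45 = -14040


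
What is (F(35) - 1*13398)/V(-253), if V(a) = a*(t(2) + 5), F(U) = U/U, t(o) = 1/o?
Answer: 26794/2783 ≈ 9.6277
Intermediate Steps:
t(o) = 1/o
F(U) = 1
V(a) = 11*a/2 (V(a) = a*(1/2 + 5) = a*(½ + 5) = a*(11/2) = 11*a/2)
(F(35) - 1*13398)/V(-253) = (1 - 1*13398)/(((11/2)*(-253))) = (1 - 13398)/(-2783/2) = -13397*(-2/2783) = 26794/2783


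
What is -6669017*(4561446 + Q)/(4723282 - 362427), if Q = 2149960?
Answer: -44758480707902/4360855 ≈ -1.0264e+7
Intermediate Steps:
-6669017*(4561446 + Q)/(4723282 - 362427) = -6669017*(4561446 + 2149960)/(4723282 - 362427) = -6669017/(4360855/6711406) = -6669017/(4360855*(1/6711406)) = -6669017/4360855/6711406 = -6669017*6711406/4360855 = -44758480707902/4360855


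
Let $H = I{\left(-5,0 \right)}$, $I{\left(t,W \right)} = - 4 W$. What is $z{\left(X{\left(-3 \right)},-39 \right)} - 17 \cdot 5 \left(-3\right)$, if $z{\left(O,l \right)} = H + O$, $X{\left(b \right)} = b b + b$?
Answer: $261$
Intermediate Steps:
$H = 0$ ($H = \left(-4\right) 0 = 0$)
$X{\left(b \right)} = b + b^{2}$ ($X{\left(b \right)} = b^{2} + b = b + b^{2}$)
$z{\left(O,l \right)} = O$ ($z{\left(O,l \right)} = 0 + O = O$)
$z{\left(X{\left(-3 \right)},-39 \right)} - 17 \cdot 5 \left(-3\right) = - 3 \left(1 - 3\right) - 17 \cdot 5 \left(-3\right) = \left(-3\right) \left(-2\right) - 85 \left(-3\right) = 6 - -255 = 6 + 255 = 261$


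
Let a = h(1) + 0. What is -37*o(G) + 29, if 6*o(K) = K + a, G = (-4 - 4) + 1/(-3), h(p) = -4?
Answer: 1891/18 ≈ 105.06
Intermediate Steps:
a = -4 (a = -4 + 0 = -4)
G = -25/3 (G = -8 - ⅓ = -25/3 ≈ -8.3333)
o(K) = -⅔ + K/6 (o(K) = (K - 4)/6 = (-4 + K)/6 = -⅔ + K/6)
-37*o(G) + 29 = -37*(-⅔ + (⅙)*(-25/3)) + 29 = -37*(-⅔ - 25/18) + 29 = -37*(-37/18) + 29 = 1369/18 + 29 = 1891/18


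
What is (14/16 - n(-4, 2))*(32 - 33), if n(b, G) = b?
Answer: -39/8 ≈ -4.8750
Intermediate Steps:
(14/16 - n(-4, 2))*(32 - 33) = (14/16 - 1*(-4))*(32 - 33) = (14*(1/16) + 4)*(-1) = (7/8 + 4)*(-1) = (39/8)*(-1) = -39/8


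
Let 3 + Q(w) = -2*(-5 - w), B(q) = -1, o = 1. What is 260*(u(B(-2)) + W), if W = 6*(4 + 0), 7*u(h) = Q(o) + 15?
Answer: 49920/7 ≈ 7131.4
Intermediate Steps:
Q(w) = 7 + 2*w (Q(w) = -3 - 2*(-5 - w) = -3 + (10 + 2*w) = 7 + 2*w)
u(h) = 24/7 (u(h) = ((7 + 2*1) + 15)/7 = ((7 + 2) + 15)/7 = (9 + 15)/7 = (⅐)*24 = 24/7)
W = 24 (W = 6*4 = 24)
260*(u(B(-2)) + W) = 260*(24/7 + 24) = 260*(192/7) = 49920/7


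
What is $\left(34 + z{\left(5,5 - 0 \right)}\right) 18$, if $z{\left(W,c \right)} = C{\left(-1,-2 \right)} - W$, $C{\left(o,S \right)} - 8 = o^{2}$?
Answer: $684$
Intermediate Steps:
$C{\left(o,S \right)} = 8 + o^{2}$
$z{\left(W,c \right)} = 9 - W$ ($z{\left(W,c \right)} = \left(8 + \left(-1\right)^{2}\right) - W = \left(8 + 1\right) - W = 9 - W$)
$\left(34 + z{\left(5,5 - 0 \right)}\right) 18 = \left(34 + \left(9 - 5\right)\right) 18 = \left(34 + 4\right) 18 = 38 \cdot 18 = 684$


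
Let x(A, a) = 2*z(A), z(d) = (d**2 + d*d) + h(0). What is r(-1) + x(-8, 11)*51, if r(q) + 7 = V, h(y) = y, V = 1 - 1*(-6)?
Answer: 13056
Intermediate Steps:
V = 7 (V = 1 + 6 = 7)
r(q) = 0 (r(q) = -7 + 7 = 0)
z(d) = 2*d**2 (z(d) = (d**2 + d*d) + 0 = (d**2 + d**2) + 0 = 2*d**2 + 0 = 2*d**2)
x(A, a) = 4*A**2 (x(A, a) = 2*(2*A**2) = 4*A**2)
r(-1) + x(-8, 11)*51 = 0 + (4*(-8)**2)*51 = 0 + (4*64)*51 = 0 + 256*51 = 0 + 13056 = 13056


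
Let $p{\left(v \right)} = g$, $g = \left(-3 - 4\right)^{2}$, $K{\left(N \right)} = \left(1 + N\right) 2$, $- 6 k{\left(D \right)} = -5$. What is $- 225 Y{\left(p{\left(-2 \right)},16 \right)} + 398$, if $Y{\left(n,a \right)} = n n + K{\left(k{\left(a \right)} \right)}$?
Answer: $-540652$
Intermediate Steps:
$k{\left(D \right)} = \frac{5}{6}$ ($k{\left(D \right)} = \left(- \frac{1}{6}\right) \left(-5\right) = \frac{5}{6}$)
$K{\left(N \right)} = 2 + 2 N$
$g = 49$ ($g = \left(-7\right)^{2} = 49$)
$p{\left(v \right)} = 49$
$Y{\left(n,a \right)} = \frac{11}{3} + n^{2}$ ($Y{\left(n,a \right)} = n n + \left(2 + 2 \cdot \frac{5}{6}\right) = n^{2} + \left(2 + \frac{5}{3}\right) = n^{2} + \frac{11}{3} = \frac{11}{3} + n^{2}$)
$- 225 Y{\left(p{\left(-2 \right)},16 \right)} + 398 = - 225 \left(\frac{11}{3} + 49^{2}\right) + 398 = - 225 \left(\frac{11}{3} + 2401\right) + 398 = \left(-225\right) \frac{7214}{3} + 398 = -541050 + 398 = -540652$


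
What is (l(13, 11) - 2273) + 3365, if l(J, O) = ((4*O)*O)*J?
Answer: 7384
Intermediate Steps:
l(J, O) = 4*J*O² (l(J, O) = (4*O²)*J = 4*J*O²)
(l(13, 11) - 2273) + 3365 = (4*13*11² - 2273) + 3365 = (4*13*121 - 2273) + 3365 = (6292 - 2273) + 3365 = 4019 + 3365 = 7384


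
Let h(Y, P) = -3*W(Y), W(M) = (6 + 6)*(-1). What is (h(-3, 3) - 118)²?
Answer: 6724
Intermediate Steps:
W(M) = -12 (W(M) = 12*(-1) = -12)
h(Y, P) = 36 (h(Y, P) = -3*(-12) = 36)
(h(-3, 3) - 118)² = (36 - 118)² = (-82)² = 6724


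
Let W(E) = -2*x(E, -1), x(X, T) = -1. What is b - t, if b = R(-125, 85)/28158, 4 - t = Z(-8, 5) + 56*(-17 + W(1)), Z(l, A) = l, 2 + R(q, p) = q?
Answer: -23990743/28158 ≈ -852.00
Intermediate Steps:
R(q, p) = -2 + q
W(E) = 2 (W(E) = -2*(-1) = 2)
t = 852 (t = 4 - (-8 + 56*(-17 + 2)) = 4 - (-8 + 56*(-15)) = 4 - (-8 - 840) = 4 - 1*(-848) = 4 + 848 = 852)
b = -127/28158 (b = (-2 - 125)/28158 = -127*1/28158 = -127/28158 ≈ -0.0045103)
b - t = -127/28158 - 1*852 = -127/28158 - 852 = -23990743/28158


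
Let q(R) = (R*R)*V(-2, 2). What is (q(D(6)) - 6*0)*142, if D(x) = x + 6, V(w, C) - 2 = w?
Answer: 0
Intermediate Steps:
V(w, C) = 2 + w
D(x) = 6 + x
q(R) = 0 (q(R) = (R*R)*(2 - 2) = R²*0 = 0)
(q(D(6)) - 6*0)*142 = (0 - 6*0)*142 = (0 - 1*0)*142 = (0 + 0)*142 = 0*142 = 0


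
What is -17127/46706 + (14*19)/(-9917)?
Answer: -16570205/42107582 ≈ -0.39352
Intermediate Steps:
-17127/46706 + (14*19)/(-9917) = -17127*1/46706 + 266*(-1/9917) = -1557/4246 - 266/9917 = -16570205/42107582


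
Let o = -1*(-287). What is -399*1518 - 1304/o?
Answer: -173832038/287 ≈ -6.0569e+5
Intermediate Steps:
o = 287
-399*1518 - 1304/o = -399*1518 - 1304/287 = -605682 - 1304*1/287 = -605682 - 1304/287 = -173832038/287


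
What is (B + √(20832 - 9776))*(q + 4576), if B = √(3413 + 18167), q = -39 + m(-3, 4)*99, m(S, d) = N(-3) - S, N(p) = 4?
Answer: 10460*√5395 + 20920*√691 ≈ 1.3182e+6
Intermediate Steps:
m(S, d) = 4 - S
q = 654 (q = -39 + (4 - 1*(-3))*99 = -39 + (4 + 3)*99 = -39 + 7*99 = -39 + 693 = 654)
B = 2*√5395 (B = √21580 = 2*√5395 ≈ 146.90)
(B + √(20832 - 9776))*(q + 4576) = (2*√5395 + √(20832 - 9776))*(654 + 4576) = (2*√5395 + √11056)*5230 = (2*√5395 + 4*√691)*5230 = 10460*√5395 + 20920*√691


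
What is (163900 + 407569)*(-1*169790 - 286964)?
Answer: -261020751626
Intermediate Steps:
(163900 + 407569)*(-1*169790 - 286964) = 571469*(-169790 - 286964) = 571469*(-456754) = -261020751626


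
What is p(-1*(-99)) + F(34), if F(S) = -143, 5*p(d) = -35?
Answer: -150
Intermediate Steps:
p(d) = -7 (p(d) = (1/5)*(-35) = -7)
p(-1*(-99)) + F(34) = -7 - 143 = -150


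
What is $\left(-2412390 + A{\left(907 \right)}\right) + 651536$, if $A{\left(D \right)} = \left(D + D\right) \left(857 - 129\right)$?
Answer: $-440262$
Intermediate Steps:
$A{\left(D \right)} = 1456 D$ ($A{\left(D \right)} = 2 D 728 = 1456 D$)
$\left(-2412390 + A{\left(907 \right)}\right) + 651536 = \left(-2412390 + 1456 \cdot 907\right) + 651536 = \left(-2412390 + 1320592\right) + 651536 = -1091798 + 651536 = -440262$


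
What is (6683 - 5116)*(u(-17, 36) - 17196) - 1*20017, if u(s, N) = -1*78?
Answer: -27088375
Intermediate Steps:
u(s, N) = -78
(6683 - 5116)*(u(-17, 36) - 17196) - 1*20017 = (6683 - 5116)*(-78 - 17196) - 1*20017 = 1567*(-17274) - 20017 = -27068358 - 20017 = -27088375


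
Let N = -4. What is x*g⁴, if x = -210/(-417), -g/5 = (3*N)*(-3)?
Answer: 73483200000/139 ≈ 5.2866e+8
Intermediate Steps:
g = -180 (g = -5*3*(-4)*(-3) = -(-60)*(-3) = -5*36 = -180)
x = 70/139 (x = -210*(-1/417) = 70/139 ≈ 0.50360)
x*g⁴ = (70/139)*(-180)⁴ = (70/139)*1049760000 = 73483200000/139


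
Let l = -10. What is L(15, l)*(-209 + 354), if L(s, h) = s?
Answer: 2175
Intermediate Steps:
L(15, l)*(-209 + 354) = 15*(-209 + 354) = 15*145 = 2175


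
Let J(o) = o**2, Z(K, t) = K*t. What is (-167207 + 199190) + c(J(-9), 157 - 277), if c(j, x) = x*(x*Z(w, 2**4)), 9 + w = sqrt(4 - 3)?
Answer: -1811217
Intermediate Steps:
w = -8 (w = -9 + sqrt(4 - 3) = -9 + sqrt(1) = -9 + 1 = -8)
c(j, x) = -128*x**2 (c(j, x) = x*(x*(-8*2**4)) = x*(x*(-8*16)) = x*(x*(-128)) = x*(-128*x) = -128*x**2)
(-167207 + 199190) + c(J(-9), 157 - 277) = (-167207 + 199190) - 128*(157 - 277)**2 = 31983 - 128*(-120)**2 = 31983 - 128*14400 = 31983 - 1843200 = -1811217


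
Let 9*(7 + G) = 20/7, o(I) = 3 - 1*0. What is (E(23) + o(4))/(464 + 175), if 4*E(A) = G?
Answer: 335/161028 ≈ 0.0020804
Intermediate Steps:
o(I) = 3 (o(I) = 3 + 0 = 3)
G = -421/63 (G = -7 + (20/7)/9 = -7 + (20*(⅐))/9 = -7 + (⅑)*(20/7) = -7 + 20/63 = -421/63 ≈ -6.6825)
E(A) = -421/252 (E(A) = (¼)*(-421/63) = -421/252)
(E(23) + o(4))/(464 + 175) = (-421/252 + 3)/(464 + 175) = (335/252)/639 = (335/252)*(1/639) = 335/161028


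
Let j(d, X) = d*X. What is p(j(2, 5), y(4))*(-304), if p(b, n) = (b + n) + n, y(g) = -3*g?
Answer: 4256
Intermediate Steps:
j(d, X) = X*d
p(b, n) = b + 2*n
p(j(2, 5), y(4))*(-304) = (5*2 + 2*(-3*4))*(-304) = (10 + 2*(-12))*(-304) = (10 - 24)*(-304) = -14*(-304) = 4256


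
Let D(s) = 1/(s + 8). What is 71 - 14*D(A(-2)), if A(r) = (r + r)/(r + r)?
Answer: 625/9 ≈ 69.444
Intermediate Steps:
A(r) = 1 (A(r) = (2*r)/((2*r)) = (2*r)*(1/(2*r)) = 1)
D(s) = 1/(8 + s)
71 - 14*D(A(-2)) = 71 - 14/(8 + 1) = 71 - 14/9 = 625/9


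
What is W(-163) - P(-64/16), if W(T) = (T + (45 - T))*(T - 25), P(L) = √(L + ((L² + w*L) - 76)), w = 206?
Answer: -8460 - 2*I*√222 ≈ -8460.0 - 29.799*I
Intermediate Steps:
P(L) = √(-76 + L² + 207*L) (P(L) = √(L + ((L² + 206*L) - 76)) = √(L + (-76 + L² + 206*L)) = √(-76 + L² + 207*L))
W(T) = -1125 + 45*T (W(T) = 45*(-25 + T) = -1125 + 45*T)
W(-163) - P(-64/16) = (-1125 + 45*(-163)) - √(-76 + (-64/16)² + 207*(-64/16)) = (-1125 - 7335) - √(-76 + (-64*1/16)² + 207*(-64*1/16)) = -8460 - √(-76 + (-4)² + 207*(-4)) = -8460 - √(-76 + 16 - 828) = -8460 - √(-888) = -8460 - 2*I*√222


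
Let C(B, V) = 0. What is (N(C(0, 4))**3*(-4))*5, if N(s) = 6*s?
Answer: 0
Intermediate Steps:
(N(C(0, 4))**3*(-4))*5 = ((6*0)**3*(-4))*5 = (0**3*(-4))*5 = (0*(-4))*5 = 0*5 = 0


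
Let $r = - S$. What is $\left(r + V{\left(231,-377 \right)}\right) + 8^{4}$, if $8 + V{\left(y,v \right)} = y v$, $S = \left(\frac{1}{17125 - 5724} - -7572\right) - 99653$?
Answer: $\frac{103543881}{11401} \approx 9082.0$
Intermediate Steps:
$S = - \frac{1049815480}{11401}$ ($S = \left(\frac{1}{11401} + 7572\right) - 99653 = \frac{86328373}{11401} - 99653 = - \frac{1049815480}{11401} \approx -92081.0$)
$r = \frac{1049815480}{11401}$ ($r = \left(-1\right) \left(- \frac{1049815480}{11401}\right) = \frac{1049815480}{11401} \approx 92081.0$)
$V{\left(y,v \right)} = -8 + v y$ ($V{\left(y,v \right)} = -8 + y v = -8 + v y$)
$\left(r + V{\left(231,-377 \right)}\right) + 8^{4} = \left(\frac{1049815480}{11401} - 87095\right) + 8^{4} = \left(\frac{1049815480}{11401} - 87095\right) + 4096 = \frac{56845385}{11401} + 4096 = \frac{103543881}{11401}$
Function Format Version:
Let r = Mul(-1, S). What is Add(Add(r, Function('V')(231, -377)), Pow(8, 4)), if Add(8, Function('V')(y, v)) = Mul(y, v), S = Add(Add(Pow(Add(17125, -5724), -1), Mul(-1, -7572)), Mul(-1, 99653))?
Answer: Rational(103543881, 11401) ≈ 9082.0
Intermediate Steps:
S = Rational(-1049815480, 11401) (S = Add(Add(Pow(11401, -1), 7572), -99653) = Add(Add(Rational(1, 11401), 7572), -99653) = Add(Rational(86328373, 11401), -99653) = Rational(-1049815480, 11401) ≈ -92081.)
r = Rational(1049815480, 11401) (r = Mul(-1, Rational(-1049815480, 11401)) = Rational(1049815480, 11401) ≈ 92081.)
Function('V')(y, v) = Add(-8, Mul(v, y)) (Function('V')(y, v) = Add(-8, Mul(y, v)) = Add(-8, Mul(v, y)))
Add(Add(r, Function('V')(231, -377)), Pow(8, 4)) = Add(Add(Rational(1049815480, 11401), Add(-8, Mul(-377, 231))), Pow(8, 4)) = Add(Add(Rational(1049815480, 11401), Add(-8, -87087)), 4096) = Add(Add(Rational(1049815480, 11401), -87095), 4096) = Add(Rational(56845385, 11401), 4096) = Rational(103543881, 11401)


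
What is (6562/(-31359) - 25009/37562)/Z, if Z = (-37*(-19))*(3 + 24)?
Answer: -54249425/1176728851242 ≈ -4.6102e-5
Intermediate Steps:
Z = 18981 (Z = 703*27 = 18981)
(6562/(-31359) - 25009/37562)/Z = (6562/(-31359) - 25009/37562)/18981 = (6562*(-1/31359) - 25009*1/37562)*(1/18981) = (-6562/31359 - 25009/37562)*(1/18981) = -1030739075/1177906758*1/18981 = -54249425/1176728851242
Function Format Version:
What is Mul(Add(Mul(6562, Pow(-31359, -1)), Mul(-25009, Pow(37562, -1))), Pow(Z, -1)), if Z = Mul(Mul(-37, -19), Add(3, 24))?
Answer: Rational(-54249425, 1176728851242) ≈ -4.6102e-5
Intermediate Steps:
Z = 18981 (Z = Mul(703, 27) = 18981)
Mul(Add(Mul(6562, Pow(-31359, -1)), Mul(-25009, Pow(37562, -1))), Pow(Z, -1)) = Mul(Add(Mul(6562, Pow(-31359, -1)), Mul(-25009, Pow(37562, -1))), Pow(18981, -1)) = Mul(Add(Mul(6562, Rational(-1, 31359)), Mul(-25009, Rational(1, 37562))), Rational(1, 18981)) = Mul(Add(Rational(-6562, 31359), Rational(-25009, 37562)), Rational(1, 18981)) = Mul(Rational(-1030739075, 1177906758), Rational(1, 18981)) = Rational(-54249425, 1176728851242)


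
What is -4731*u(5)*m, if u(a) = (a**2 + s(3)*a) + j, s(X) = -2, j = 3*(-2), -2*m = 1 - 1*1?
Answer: 0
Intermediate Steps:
m = 0 (m = -(1 - 1*1)/2 = -(1 - 1)/2 = -1/2*0 = 0)
j = -6
u(a) = -6 + a**2 - 2*a (u(a) = (a**2 - 2*a) - 6 = -6 + a**2 - 2*a)
-4731*u(5)*m = -4731*(-6 + 5**2 - 2*5)*0 = -4731*(-6 + 25 - 10)*0 = -42579*0 = -4731*0 = 0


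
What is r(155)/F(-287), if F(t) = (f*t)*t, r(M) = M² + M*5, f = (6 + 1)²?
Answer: 24800/4036081 ≈ 0.0061446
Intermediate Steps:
f = 49 (f = 7² = 49)
r(M) = M² + 5*M
F(t) = 49*t² (F(t) = (49*t)*t = 49*t²)
r(155)/F(-287) = (155*(5 + 155))/((49*(-287)²)) = (155*160)/((49*82369)) = 24800/4036081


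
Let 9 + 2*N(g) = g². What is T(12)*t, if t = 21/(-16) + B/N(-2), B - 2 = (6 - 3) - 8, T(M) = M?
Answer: -27/20 ≈ -1.3500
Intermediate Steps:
N(g) = -9/2 + g²/2
B = -3 (B = 2 + ((6 - 3) - 8) = 2 + (3 - 8) = 2 - 5 = -3)
t = -9/80 (t = 21/(-16) - 3/(-9/2 + (½)*(-2)²) = 21*(-1/16) - 3/(-9/2 + (½)*4) = -21/16 - 3/(-9/2 + 2) = -21/16 - 3/(-5/2) = -21/16 - 3*(-⅖) = -21/16 + 6/5 = -9/80 ≈ -0.11250)
T(12)*t = 12*(-9/80) = -27/20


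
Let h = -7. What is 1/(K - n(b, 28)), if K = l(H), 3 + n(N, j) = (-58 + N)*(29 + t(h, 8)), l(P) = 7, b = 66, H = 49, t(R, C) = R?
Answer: -1/166 ≈ -0.0060241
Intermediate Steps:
n(N, j) = -1279 + 22*N (n(N, j) = -3 + (-58 + N)*(29 - 7) = -3 + (-58 + N)*22 = -3 + (-1276 + 22*N) = -1279 + 22*N)
K = 7
1/(K - n(b, 28)) = 1/(7 - (-1279 + 22*66)) = 1/(7 - (-1279 + 1452)) = 1/(7 - 1*173) = 1/(7 - 173) = 1/(-166) = -1/166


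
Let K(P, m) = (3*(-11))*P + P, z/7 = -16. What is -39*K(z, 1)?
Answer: -139776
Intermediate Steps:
z = -112 (z = 7*(-16) = -112)
K(P, m) = -32*P (K(P, m) = -33*P + P = -32*P)
-39*K(z, 1) = -(-1248)*(-112) = -39*3584 = -139776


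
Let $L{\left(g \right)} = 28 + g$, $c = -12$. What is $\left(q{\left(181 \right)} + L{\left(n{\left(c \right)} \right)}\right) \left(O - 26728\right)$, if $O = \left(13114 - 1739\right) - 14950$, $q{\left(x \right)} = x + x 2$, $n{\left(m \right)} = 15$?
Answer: $-17757558$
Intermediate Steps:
$q{\left(x \right)} = 3 x$ ($q{\left(x \right)} = x + 2 x = 3 x$)
$O = -3575$ ($O = \left(13114 - 1739\right) - 14950 = 11375 - 14950 = -3575$)
$\left(q{\left(181 \right)} + L{\left(n{\left(c \right)} \right)}\right) \left(O - 26728\right) = \left(3 \cdot 181 + \left(28 + 15\right)\right) \left(-3575 - 26728\right) = \left(543 + 43\right) \left(-30303\right) = 586 \left(-30303\right) = -17757558$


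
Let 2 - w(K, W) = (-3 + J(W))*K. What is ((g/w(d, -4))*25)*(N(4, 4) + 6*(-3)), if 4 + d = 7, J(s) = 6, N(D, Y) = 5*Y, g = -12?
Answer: 600/7 ≈ 85.714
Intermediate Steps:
d = 3 (d = -4 + 7 = 3)
w(K, W) = 2 - 3*K (w(K, W) = 2 - (-3 + 6)*K = 2 - 3*K)
((g/w(d, -4))*25)*(N(4, 4) + 6*(-3)) = (-12/(2 - 3*3)*25)*(5*4 + 6*(-3)) = (-12/(2 - 9)*25)*(20 - 18) = (-12/(-7)*25)*2 = (-12*(-⅐)*25)*2 = ((12/7)*25)*2 = (300/7)*2 = 600/7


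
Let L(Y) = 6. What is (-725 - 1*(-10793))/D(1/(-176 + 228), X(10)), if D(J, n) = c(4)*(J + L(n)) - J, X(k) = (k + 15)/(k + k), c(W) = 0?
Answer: -523536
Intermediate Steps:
X(k) = (15 + k)/(2*k) (X(k) = (15 + k)/((2*k)) = (15 + k)*(1/(2*k)) = (15 + k)/(2*k))
D(J, n) = -J (D(J, n) = 0*(J + 6) - J = 0*(6 + J) - J = 0 - J = -J)
(-725 - 1*(-10793))/D(1/(-176 + 228), X(10)) = (-725 - 1*(-10793))/((-1/(-176 + 228))) = (-725 + 10793)/((-1/52)) = 10068/((-1*1/52)) = 10068/(-1/52) = 10068*(-52) = -523536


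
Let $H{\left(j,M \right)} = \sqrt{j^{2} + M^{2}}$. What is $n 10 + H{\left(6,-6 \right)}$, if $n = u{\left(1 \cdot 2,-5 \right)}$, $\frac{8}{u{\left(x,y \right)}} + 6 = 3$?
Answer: $- \frac{80}{3} + 6 \sqrt{2} \approx -18.181$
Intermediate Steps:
$H{\left(j,M \right)} = \sqrt{M^{2} + j^{2}}$
$u{\left(x,y \right)} = - \frac{8}{3}$ ($u{\left(x,y \right)} = \frac{8}{-6 + 3} = \frac{8}{-3} = 8 \left(- \frac{1}{3}\right) = - \frac{8}{3}$)
$n = - \frac{8}{3} \approx -2.6667$
$n 10 + H{\left(6,-6 \right)} = \left(- \frac{8}{3}\right) 10 + \sqrt{\left(-6\right)^{2} + 6^{2}} = - \frac{80}{3} + \sqrt{36 + 36} = - \frac{80}{3} + \sqrt{72} = - \frac{80}{3} + 6 \sqrt{2}$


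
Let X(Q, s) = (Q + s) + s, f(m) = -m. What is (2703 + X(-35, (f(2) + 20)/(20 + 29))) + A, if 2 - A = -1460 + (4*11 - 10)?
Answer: 200740/49 ≈ 4096.7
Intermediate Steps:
X(Q, s) = Q + 2*s
A = 1428 (A = 2 - (-1460 + (4*11 - 10)) = 2 - (-1460 + (44 - 10)) = 2 - (-1460 + 34) = 2 - 1*(-1426) = 2 + 1426 = 1428)
(2703 + X(-35, (f(2) + 20)/(20 + 29))) + A = (2703 + (-35 + 2*((-1*2 + 20)/(20 + 29)))) + 1428 = (2703 + (-35 + 2*((-2 + 20)/49))) + 1428 = (2703 + (-35 + 2*(18*(1/49)))) + 1428 = (2703 + (-35 + 2*(18/49))) + 1428 = (2703 + (-35 + 36/49)) + 1428 = (2703 - 1679/49) + 1428 = 130768/49 + 1428 = 200740/49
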